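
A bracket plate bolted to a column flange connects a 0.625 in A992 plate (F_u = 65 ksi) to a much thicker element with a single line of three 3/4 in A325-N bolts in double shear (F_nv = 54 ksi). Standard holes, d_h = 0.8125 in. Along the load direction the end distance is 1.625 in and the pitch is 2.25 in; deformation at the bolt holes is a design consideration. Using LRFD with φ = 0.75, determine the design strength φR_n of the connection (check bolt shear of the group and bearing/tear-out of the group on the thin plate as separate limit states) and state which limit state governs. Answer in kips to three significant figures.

107 kips (bolt shear governs)

Bolt shear: A_b = π·0.75²/4 = 0.4418 in²; R_n = 54 × 0.4418 × 3 × 2 = 143.1 kips → 0.75 × 143.1 = 107 kips.
Bearing (1.2 l_c t F_u ≤ 2.4 d t F_u): upper limit = 2.4·0.75·0.625·65 = 73.12 kips.
  Edge l_c = 1.625 − 0.8125/2 = 1.219 → r_n = 59.41 kips; interior l_c = 2.25 − 0.8125 = 1.438 → r_n = 70.08 kips.
  R_n,bearing = 1·59.41 + 2·70.08 = 199.6 kips → 0.75 × 199.6 = 150 kips.
Bolt shear governs: 107 kips.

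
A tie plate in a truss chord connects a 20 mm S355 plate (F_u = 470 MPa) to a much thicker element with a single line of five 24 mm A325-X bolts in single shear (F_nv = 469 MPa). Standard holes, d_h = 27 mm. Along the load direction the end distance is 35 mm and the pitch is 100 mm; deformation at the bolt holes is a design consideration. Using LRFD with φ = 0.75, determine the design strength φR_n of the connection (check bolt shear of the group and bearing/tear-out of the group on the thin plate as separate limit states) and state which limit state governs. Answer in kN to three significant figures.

796 kN (bolt shear governs)

Bolt shear: A_b = π·24²/4 = 452.4 mm²; R_n = 469 × 452.4 × 5 × 1 / 1000 = 1061 kN → 0.75 × 1061 = 796 kN.
Bearing (1.2 l_c t F_u ≤ 2.4 d t F_u): upper limit = 2.4·24·20·470 / 1000 = 541.4 kN.
  Edge l_c = 35 − 27/2 = 21.5 → r_n = 242.5 kN; interior l_c = 100 − 27 = 73 → r_n = 541.4 kN.
  R_n,bearing = 1·242.5 + 4·541.4 = 2408 kN → 0.75 × 2408 = 1810 kN.
Bolt shear governs: 796 kN.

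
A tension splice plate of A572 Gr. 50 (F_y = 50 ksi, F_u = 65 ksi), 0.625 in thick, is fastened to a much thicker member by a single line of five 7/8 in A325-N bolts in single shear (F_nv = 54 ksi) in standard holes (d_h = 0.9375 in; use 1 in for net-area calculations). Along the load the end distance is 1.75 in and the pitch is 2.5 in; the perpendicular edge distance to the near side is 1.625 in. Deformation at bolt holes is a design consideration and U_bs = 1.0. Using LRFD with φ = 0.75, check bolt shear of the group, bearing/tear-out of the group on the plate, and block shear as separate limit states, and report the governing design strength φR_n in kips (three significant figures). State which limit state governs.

Bolt shear: A_b = π·0.875²/4 = 0.6013 in²; R_n = 54 × 0.6013 × 5 × 1 = 162.4 kips → 0.75 × 162.4 = 122 kips.
Bearing: edge l_c = 1.281, r_n = 62.46 kips; interior l_c = 1.562, r_n = 76.17 kips; R_n = 62.46 + 4·76.17 = 367.1 kips → 275 kips.
Block shear: A_gv = 7.344, A_nv = 4.531, A_nt = 0.7031 in²; R_n = min(0.6F_uA_nv, 0.6F_yA_gv) + U_bs·F_u·A_nt = 222.4 kips → 167 kips.
Bolt shear governs: 122 kips.

122 kips (bolt shear governs)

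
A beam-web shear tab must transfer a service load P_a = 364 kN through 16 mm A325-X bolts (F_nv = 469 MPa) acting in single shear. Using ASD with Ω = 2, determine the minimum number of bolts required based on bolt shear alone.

A_b = π·16²/4 = 201.1 mm².
Per-bolt allowable strength R_n/Ω = 469 × 201.1 × 1 / 1000 / 2 = 47.15 kN.
n ≥ 364 / 47.15 = 7.72 → use 8 bolts.

8 bolts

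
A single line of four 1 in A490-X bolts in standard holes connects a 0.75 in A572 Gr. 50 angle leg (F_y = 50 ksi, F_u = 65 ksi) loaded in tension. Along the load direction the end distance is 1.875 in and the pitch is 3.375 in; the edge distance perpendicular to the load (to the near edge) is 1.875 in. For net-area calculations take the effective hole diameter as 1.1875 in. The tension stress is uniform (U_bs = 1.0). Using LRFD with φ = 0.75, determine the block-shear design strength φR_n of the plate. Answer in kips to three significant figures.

219 kips

Shear plane L_v = 1.875 + 3·3.375 = 12 in; A_gv = 12 × 0.75 = 9 in².
A_nv = (12 − 3.5·1.1875) × 0.75 = 5.883 in².
A_nt = (1.875 − 0.5·1.1875) × 0.75 = 0.9609 in².
0.6 F_u A_nv = 229.4 kips; 0.6 F_y A_gv = 270 kips → shear rupture governs the shear term.
R_n = 229.4 + 1.0 × 65 × 0.9609 = 291.9 kips.
Design strength φR_n = 0.75 × 291.9 = 219 kips.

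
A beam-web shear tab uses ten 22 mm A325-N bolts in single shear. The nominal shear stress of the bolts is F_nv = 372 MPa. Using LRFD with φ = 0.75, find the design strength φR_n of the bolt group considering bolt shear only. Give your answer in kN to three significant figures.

1060 kN

A_b = π × 22² / 4 = 380.1 mm².
R_n = F_nv · A_b · n · n_s = 372 × 380.1 × 10 × 1 / 1000 = 1414 kN.
Design strength φR_n = 0.75 × 1414 = 1060 kN.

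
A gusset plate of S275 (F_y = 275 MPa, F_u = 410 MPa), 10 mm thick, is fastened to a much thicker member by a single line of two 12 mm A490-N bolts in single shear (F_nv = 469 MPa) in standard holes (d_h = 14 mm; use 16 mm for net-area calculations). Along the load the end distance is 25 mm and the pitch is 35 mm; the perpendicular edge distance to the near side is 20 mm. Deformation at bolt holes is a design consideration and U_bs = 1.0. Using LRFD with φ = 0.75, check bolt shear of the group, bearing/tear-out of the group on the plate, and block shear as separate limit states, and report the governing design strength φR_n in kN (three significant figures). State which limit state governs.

79.6 kN (bolt shear governs)

Bolt shear: A_b = π·12²/4 = 113.1 mm²; R_n = 469 × 113.1 × 2 × 1 / 1000 = 106.1 kN → 0.75 × 106.1 = 79.6 kN.
Bearing: edge l_c = 18, r_n = 88.56 kN; interior l_c = 21, r_n = 103.3 kN; R_n = 88.56 + 1·103.3 = 191.9 kN → 144 kN.
Block shear: A_gv = 600, A_nv = 360, A_nt = 120 mm²; R_n = min(0.6F_uA_nv, 0.6F_yA_gv) + U_bs·F_u·A_nt = 137.8 kN → 103 kN.
Bolt shear governs: 79.6 kN.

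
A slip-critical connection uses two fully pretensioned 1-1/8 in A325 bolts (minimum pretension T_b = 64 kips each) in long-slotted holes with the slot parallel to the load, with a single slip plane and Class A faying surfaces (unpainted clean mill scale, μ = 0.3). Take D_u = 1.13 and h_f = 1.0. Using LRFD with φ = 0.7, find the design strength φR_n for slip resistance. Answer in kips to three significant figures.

30.4 kips

R_n = μ · D_u · h_f · T_b · n_s · n_b = 0.3 × 1.13 × 1.0 × 64 × 1 × 2 = 43.39 kips.
Design strength φR_n = 0.7 × 43.39 = 30.4 kips.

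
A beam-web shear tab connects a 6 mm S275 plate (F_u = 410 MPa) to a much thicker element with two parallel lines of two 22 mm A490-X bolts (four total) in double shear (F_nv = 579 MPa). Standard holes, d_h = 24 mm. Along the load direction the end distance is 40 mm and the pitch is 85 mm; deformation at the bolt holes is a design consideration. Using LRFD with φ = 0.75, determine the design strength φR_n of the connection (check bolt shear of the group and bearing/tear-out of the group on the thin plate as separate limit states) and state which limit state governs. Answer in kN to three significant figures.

Bolt shear: A_b = π·22²/4 = 380.1 mm²; R_n = 579 × 380.1 × 4 × 2 / 1000 = 1761 kN → 0.75 × 1761 = 1320 kN.
Bearing (1.2 l_c t F_u ≤ 2.4 d t F_u): upper limit = 2.4·22·6·410 / 1000 = 129.9 kN.
  Edge l_c = 40 − 24/2 = 28 → r_n = 82.66 kN; interior l_c = 85 − 24 = 61 → r_n = 129.9 kN.
  R_n,bearing = 2·82.66 + 2·129.9 = 425.1 kN → 0.75 × 425.1 = 319 kN.
Bearing governs: 319 kN.

319 kN (bearing governs)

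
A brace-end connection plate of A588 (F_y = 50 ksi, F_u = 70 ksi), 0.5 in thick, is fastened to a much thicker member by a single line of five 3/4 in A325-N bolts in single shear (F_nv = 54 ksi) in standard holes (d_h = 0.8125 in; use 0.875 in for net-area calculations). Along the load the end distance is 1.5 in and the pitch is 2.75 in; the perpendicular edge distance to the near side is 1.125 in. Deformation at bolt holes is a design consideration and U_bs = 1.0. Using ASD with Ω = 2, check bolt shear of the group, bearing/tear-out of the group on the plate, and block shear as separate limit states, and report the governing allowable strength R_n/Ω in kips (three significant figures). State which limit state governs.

Bolt shear: A_b = π·0.75²/4 = 0.4418 in²; R_n = 54 × 0.4418 × 5 × 1 = 119.3 kips → 119.3 / 2 = 59.6 kips.
Bearing: edge l_c = 1.094, r_n = 45.94 kips; interior l_c = 1.938, r_n = 63 kips; R_n = 45.94 + 4·63 = 297.9 kips → 149 kips.
Block shear: A_gv = 6.25, A_nv = 4.281, A_nt = 0.3438 in²; R_n = min(0.6F_uA_nv, 0.6F_yA_gv) + U_bs·F_u·A_nt = 203.9 kips → 102 kips.
Bolt shear governs: 59.6 kips.

59.6 kips (bolt shear governs)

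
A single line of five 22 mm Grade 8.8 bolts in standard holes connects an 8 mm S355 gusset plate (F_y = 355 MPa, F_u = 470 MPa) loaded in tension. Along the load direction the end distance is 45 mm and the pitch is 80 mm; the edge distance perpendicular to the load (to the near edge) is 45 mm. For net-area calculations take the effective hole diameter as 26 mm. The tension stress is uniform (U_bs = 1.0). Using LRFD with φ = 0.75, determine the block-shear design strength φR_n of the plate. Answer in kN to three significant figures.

Shear plane L_v = 45 + 4·80 = 365 mm; A_gv = 365 × 8 = 2920 mm².
A_nv = (365 − 4.5·26) × 8 = 1984 mm².
A_nt = (45 − 0.5·26) × 8 = 256 mm².
0.6 F_u A_nv = 559.5 kN; 0.6 F_y A_gv = 622 kN → shear rupture governs the shear term.
R_n = 559.5 + 1.0 × 470 × 256 / 1000 = 679.8 kN.
Design strength φR_n = 0.75 × 679.8 = 510 kN.

510 kN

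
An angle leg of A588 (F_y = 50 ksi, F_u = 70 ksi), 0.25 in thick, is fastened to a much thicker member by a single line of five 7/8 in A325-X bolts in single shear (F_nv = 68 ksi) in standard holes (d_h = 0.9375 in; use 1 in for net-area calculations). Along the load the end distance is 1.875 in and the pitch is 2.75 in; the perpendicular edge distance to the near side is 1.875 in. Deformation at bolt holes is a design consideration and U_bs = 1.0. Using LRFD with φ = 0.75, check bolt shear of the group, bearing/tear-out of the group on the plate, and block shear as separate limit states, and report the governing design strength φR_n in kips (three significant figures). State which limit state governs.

84 kips (block shear governs)

Bolt shear: A_b = π·0.875²/4 = 0.6013 in²; R_n = 68 × 0.6013 × 5 × 1 = 204.4 kips → 0.75 × 204.4 = 153 kips.
Bearing: edge l_c = 1.406, r_n = 29.53 kips; interior l_c = 1.812, r_n = 36.75 kips; R_n = 29.53 + 4·36.75 = 176.5 kips → 132 kips.
Block shear: A_gv = 3.219, A_nv = 2.094, A_nt = 0.3438 in²; R_n = min(0.6F_uA_nv, 0.6F_yA_gv) + U_bs·F_u·A_nt = 112 kips → 84 kips.
Block shear governs: 84 kips.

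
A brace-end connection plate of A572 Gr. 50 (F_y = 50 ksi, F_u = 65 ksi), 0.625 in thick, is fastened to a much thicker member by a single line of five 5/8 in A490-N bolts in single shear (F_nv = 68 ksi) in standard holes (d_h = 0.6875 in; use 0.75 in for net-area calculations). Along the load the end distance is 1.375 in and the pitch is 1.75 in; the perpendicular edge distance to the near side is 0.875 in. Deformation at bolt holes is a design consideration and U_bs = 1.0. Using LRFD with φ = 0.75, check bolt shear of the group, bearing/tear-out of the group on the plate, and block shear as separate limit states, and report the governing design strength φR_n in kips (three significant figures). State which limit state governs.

Bolt shear: A_b = π·0.625²/4 = 0.3068 in²; R_n = 68 × 0.3068 × 5 × 1 = 104.3 kips → 0.75 × 104.3 = 78.2 kips.
Bearing: edge l_c = 1.031, r_n = 50.27 kips; interior l_c = 1.062, r_n = 51.8 kips; R_n = 50.27 + 4·51.8 = 257.5 kips → 193 kips.
Block shear: A_gv = 5.234, A_nv = 3.125, A_nt = 0.3125 in²; R_n = min(0.6F_uA_nv, 0.6F_yA_gv) + U_bs·F_u·A_nt = 142.2 kips → 107 kips.
Bolt shear governs: 78.2 kips.

78.2 kips (bolt shear governs)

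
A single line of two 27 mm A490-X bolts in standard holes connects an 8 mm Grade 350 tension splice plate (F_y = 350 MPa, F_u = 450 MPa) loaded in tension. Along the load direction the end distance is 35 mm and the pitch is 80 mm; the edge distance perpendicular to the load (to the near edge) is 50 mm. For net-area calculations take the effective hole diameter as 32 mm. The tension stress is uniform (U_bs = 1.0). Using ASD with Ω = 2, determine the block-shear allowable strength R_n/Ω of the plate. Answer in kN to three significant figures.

Shear plane L_v = 35 + 1·80 = 115 mm; A_gv = 115 × 8 = 920 mm².
A_nv = (115 − 1.5·32) × 8 = 536 mm².
A_nt = (50 − 0.5·32) × 8 = 272 mm².
0.6 F_u A_nv = 144.7 kN; 0.6 F_y A_gv = 193.2 kN → shear rupture governs the shear term.
R_n = 144.7 + 1.0 × 450 × 272 / 1000 = 267.1 kN.
Allowable strength R_n/Ω = 267.1 / 2 = 134 kN.

134 kN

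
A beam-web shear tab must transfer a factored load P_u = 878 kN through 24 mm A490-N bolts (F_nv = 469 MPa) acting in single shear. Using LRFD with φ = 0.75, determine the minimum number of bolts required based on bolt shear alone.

6 bolts

A_b = π·24²/4 = 452.4 mm².
Per-bolt design strength φR_n = 0.75 × 469 × 452.4 × 1 / 1000 = 159.1 kN.
n ≥ 878 / 159.1 = 5.518 → use 6 bolts.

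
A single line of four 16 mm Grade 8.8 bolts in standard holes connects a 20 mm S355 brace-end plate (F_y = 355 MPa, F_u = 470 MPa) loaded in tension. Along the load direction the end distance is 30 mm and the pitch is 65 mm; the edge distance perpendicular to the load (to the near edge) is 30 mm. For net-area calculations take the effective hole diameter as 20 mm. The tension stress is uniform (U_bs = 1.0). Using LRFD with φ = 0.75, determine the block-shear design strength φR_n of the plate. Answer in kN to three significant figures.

797 kN

Shear plane L_v = 30 + 3·65 = 225 mm; A_gv = 225 × 20 = 4500 mm².
A_nv = (225 − 3.5·20) × 20 = 3100 mm².
A_nt = (30 − 0.5·20) × 20 = 400 mm².
0.6 F_u A_nv = 874.2 kN; 0.6 F_y A_gv = 958.5 kN → shear rupture governs the shear term.
R_n = 874.2 + 1.0 × 470 × 400 / 1000 = 1062 kN.
Design strength φR_n = 0.75 × 1062 = 797 kN.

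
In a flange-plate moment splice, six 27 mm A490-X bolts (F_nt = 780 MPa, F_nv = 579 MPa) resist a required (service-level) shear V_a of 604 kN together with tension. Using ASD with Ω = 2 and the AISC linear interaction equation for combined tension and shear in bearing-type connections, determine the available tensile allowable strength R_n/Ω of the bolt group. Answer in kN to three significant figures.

A_b = π·27²/4 = 572.6 mm²; f_rv = 604 × 1000 / (6 × 572.6) = 175.8 MPa.
F'_nt = 1.3 F_nt − (Ω F_nt / F_nv) f_rv = 1.3·780 − (2·780/579)·175.8 = 540.3 MPa, capped at F_nt → F'_nt = 540.3 MPa.
R_n = F'_nt · A_b · n = 540.3 × 572.6 × 6 / 1000 = 1856 kN.
Allowable strength R_n/Ω = 1856 / 2 = 928 kN.

928 kN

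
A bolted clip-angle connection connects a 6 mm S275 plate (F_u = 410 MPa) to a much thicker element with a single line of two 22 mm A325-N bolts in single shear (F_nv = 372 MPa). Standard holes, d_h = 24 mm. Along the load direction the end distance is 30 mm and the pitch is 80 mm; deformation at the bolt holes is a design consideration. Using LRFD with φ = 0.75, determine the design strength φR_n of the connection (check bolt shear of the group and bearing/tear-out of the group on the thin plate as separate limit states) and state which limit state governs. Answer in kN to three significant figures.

137 kN (bearing governs)

Bolt shear: A_b = π·22²/4 = 380.1 mm²; R_n = 372 × 380.1 × 2 × 1 / 1000 = 282.8 kN → 0.75 × 282.8 = 212 kN.
Bearing (1.2 l_c t F_u ≤ 2.4 d t F_u): upper limit = 2.4·22·6·410 / 1000 = 129.9 kN.
  Edge l_c = 30 − 24/2 = 18 → r_n = 53.14 kN; interior l_c = 80 − 24 = 56 → r_n = 129.9 kN.
  R_n,bearing = 1·53.14 + 1·129.9 = 183 kN → 0.75 × 183 = 137 kN.
Bearing governs: 137 kN.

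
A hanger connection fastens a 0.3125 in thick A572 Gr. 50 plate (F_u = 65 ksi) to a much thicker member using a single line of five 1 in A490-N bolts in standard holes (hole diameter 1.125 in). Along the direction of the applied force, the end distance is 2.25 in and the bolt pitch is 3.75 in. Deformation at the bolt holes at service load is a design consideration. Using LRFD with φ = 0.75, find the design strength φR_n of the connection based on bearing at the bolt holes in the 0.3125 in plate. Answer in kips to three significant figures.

Per bolt r_n = 1.2 l_c t F_u ≤ 2.4 d t F_u; upper limit = 2.4 × 1 × 0.3125 × 65 = 48.75 kips.
Edge bolt: l_c = 2.25 − 1.125/2 = 1.688 in → 1.2 × 1.688 × 0.3125 × 65 = 41.13 → r_n = 41.13 kips.
Interior bolts: l_c = 3.75 − 1.125 = 2.625 in → 1.2 × 2.625 × 0.3125 × 65 = 63.98 → r_n = 48.75 kips.
R_n = 1 × 41.13 + 4 × 48.75 = 236.1 kips.
Design strength φR_n = 0.75 × 236.1 = 177 kips.

177 kips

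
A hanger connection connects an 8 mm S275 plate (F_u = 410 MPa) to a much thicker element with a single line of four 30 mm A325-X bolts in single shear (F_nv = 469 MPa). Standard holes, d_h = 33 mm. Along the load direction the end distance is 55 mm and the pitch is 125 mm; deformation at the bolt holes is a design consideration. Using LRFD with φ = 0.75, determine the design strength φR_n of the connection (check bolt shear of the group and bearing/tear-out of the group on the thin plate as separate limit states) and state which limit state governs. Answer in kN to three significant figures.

Bolt shear: A_b = π·30²/4 = 706.9 mm²; R_n = 469 × 706.9 × 4 × 1 / 1000 = 1326 kN → 0.75 × 1326 = 995 kN.
Bearing (1.2 l_c t F_u ≤ 2.4 d t F_u): upper limit = 2.4·30·8·410 / 1000 = 236.2 kN.
  Edge l_c = 55 − 33/2 = 38.5 → r_n = 151.5 kN; interior l_c = 125 − 33 = 92 → r_n = 236.2 kN.
  R_n,bearing = 1·151.5 + 3·236.2 = 860 kN → 0.75 × 860 = 645 kN.
Bearing governs: 645 kN.

645 kN (bearing governs)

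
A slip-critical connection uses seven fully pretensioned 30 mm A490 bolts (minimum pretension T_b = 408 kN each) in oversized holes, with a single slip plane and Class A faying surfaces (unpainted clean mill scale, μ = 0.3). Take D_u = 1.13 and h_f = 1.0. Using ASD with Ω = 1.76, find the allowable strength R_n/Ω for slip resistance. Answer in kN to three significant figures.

550 kN

R_n = μ · D_u · h_f · T_b · n_s · n_b = 0.3 × 1.13 × 1.0 × 408 × 1 × 7 = 968.2 kN.
Allowable strength R_n/Ω = 968.2 / 1.76 = 550 kN.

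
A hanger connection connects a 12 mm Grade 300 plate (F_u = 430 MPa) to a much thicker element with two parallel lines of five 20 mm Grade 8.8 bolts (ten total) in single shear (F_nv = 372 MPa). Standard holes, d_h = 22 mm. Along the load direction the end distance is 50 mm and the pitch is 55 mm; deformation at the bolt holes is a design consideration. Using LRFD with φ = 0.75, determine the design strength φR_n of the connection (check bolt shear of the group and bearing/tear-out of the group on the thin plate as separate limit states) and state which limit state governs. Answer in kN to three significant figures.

877 kN (bolt shear governs)

Bolt shear: A_b = π·20²/4 = 314.2 mm²; R_n = 372 × 314.2 × 10 × 1 / 1000 = 1169 kN → 0.75 × 1169 = 877 kN.
Bearing (1.2 l_c t F_u ≤ 2.4 d t F_u): upper limit = 2.4·20·12·430 / 1000 = 247.7 kN.
  Edge l_c = 50 − 22/2 = 39 → r_n = 241.5 kN; interior l_c = 55 − 22 = 33 → r_n = 204.3 kN.
  R_n,bearing = 2·241.5 + 8·204.3 = 2118 kN → 0.75 × 2118 = 1590 kN.
Bolt shear governs: 877 kN.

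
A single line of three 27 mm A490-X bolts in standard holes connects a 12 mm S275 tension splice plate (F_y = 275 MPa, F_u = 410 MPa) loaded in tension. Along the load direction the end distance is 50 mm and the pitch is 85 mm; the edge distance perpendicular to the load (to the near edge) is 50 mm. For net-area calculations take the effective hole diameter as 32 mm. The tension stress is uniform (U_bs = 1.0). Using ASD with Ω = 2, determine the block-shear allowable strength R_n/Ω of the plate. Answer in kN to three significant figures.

290 kN

Shear plane L_v = 50 + 2·85 = 220 mm; A_gv = 220 × 12 = 2640 mm².
A_nv = (220 − 2.5·32) × 12 = 1680 mm².
A_nt = (50 − 0.5·32) × 12 = 408 mm².
0.6 F_u A_nv = 413.3 kN; 0.6 F_y A_gv = 435.6 kN → shear rupture governs the shear term.
R_n = 413.3 + 1.0 × 410 × 408 / 1000 = 580.6 kN.
Allowable strength R_n/Ω = 580.6 / 2 = 290 kN.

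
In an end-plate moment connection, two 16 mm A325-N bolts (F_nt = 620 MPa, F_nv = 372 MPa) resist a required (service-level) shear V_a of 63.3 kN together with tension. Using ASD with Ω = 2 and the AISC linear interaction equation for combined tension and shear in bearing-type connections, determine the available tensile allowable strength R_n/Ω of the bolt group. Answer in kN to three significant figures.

A_b = π·16²/4 = 201.1 mm²; f_rv = 63.3 × 1000 / (2 × 201.1) = 157.4 MPa.
F'_nt = 1.3 F_nt − (Ω F_nt / F_nv) f_rv = 1.3·620 − (2·620/372)·157.4 = 281.3 MPa, capped at F_nt → F'_nt = 281.3 MPa.
R_n = F'_nt · A_b · n = 281.3 × 201.1 × 2 / 1000 = 113.1 kN.
Allowable strength R_n/Ω = 113.1 / 2 = 56.6 kN.

56.6 kN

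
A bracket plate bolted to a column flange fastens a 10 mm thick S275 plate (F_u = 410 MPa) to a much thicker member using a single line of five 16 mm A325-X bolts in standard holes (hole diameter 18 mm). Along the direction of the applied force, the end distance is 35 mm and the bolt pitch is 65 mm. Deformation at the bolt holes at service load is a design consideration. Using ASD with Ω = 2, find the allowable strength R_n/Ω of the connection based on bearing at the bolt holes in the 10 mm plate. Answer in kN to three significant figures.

379 kN

Per bolt r_n = 1.2 l_c t F_u ≤ 2.4 d t F_u; upper limit = 2.4 × 16 × 10 × 410 / 1000 = 157.4 kN.
Edge bolt: l_c = 35 − 18/2 = 26 mm → 1.2 × 26 × 10 × 410 / 1000 = 127.9 → r_n = 127.9 kN.
Interior bolts: l_c = 65 − 18 = 47 mm → 1.2 × 47 × 10 × 410 / 1000 = 231.2 → r_n = 157.4 kN.
R_n = 1 × 127.9 + 4 × 157.4 = 757.7 kN.
Allowable strength R_n/Ω = 757.7 / 2 = 379 kN.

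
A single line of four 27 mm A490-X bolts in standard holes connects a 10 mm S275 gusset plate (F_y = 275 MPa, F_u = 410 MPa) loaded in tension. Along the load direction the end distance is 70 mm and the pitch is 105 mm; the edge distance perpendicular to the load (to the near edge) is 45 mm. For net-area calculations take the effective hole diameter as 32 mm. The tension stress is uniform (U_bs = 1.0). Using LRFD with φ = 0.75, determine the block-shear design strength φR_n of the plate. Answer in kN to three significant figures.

Shear plane L_v = 70 + 3·105 = 385 mm; A_gv = 385 × 10 = 3850 mm².
A_nv = (385 − 3.5·32) × 10 = 2730 mm².
A_nt = (45 − 0.5·32) × 10 = 290 mm².
0.6 F_u A_nv = 671.6 kN; 0.6 F_y A_gv = 635.2 kN → shear yielding governs the shear term.
R_n = 635.2 + 1.0 × 410 × 290 / 1000 = 754.1 kN.
Design strength φR_n = 0.75 × 754.1 = 566 kN.

566 kN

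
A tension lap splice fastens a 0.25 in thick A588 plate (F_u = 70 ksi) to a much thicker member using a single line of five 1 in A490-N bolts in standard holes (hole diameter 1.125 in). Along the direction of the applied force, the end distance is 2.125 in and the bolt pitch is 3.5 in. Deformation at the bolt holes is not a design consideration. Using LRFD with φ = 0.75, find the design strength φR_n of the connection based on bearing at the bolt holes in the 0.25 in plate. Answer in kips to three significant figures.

188 kips

Per bolt r_n = 1.5 l_c t F_u ≤ 3.0 d t F_u; upper limit = 3.0 × 1 × 0.25 × 70 = 52.5 kips.
Edge bolt: l_c = 2.125 − 1.125/2 = 1.562 in → 1.5 × 1.562 × 0.25 × 70 = 41.02 → r_n = 41.02 kips.
Interior bolts: l_c = 3.5 − 1.125 = 2.375 in → 1.5 × 2.375 × 0.25 × 70 = 62.34 → r_n = 52.5 kips.
R_n = 1 × 41.02 + 4 × 52.5 = 251 kips.
Design strength φR_n = 0.75 × 251 = 188 kips.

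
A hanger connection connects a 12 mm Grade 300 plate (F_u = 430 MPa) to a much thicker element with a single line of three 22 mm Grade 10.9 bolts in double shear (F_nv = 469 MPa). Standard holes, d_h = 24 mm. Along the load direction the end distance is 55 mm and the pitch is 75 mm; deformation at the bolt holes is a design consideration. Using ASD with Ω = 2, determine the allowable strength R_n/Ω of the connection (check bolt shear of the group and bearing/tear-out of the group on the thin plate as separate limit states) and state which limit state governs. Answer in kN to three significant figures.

Bolt shear: A_b = π·22²/4 = 380.1 mm²; R_n = 469 × 380.1 × 3 × 2 / 1000 = 1070 kN → 1070 / 2 = 535 kN.
Bearing (1.2 l_c t F_u ≤ 2.4 d t F_u): upper limit = 2.4·22·12·430 / 1000 = 272.4 kN.
  Edge l_c = 55 − 24/2 = 43 → r_n = 266.3 kN; interior l_c = 75 − 24 = 51 → r_n = 272.4 kN.
  R_n,bearing = 1·266.3 + 2·272.4 = 811.2 kN → 811.2 / 2 = 406 kN.
Bearing governs: 406 kN.

406 kN (bearing governs)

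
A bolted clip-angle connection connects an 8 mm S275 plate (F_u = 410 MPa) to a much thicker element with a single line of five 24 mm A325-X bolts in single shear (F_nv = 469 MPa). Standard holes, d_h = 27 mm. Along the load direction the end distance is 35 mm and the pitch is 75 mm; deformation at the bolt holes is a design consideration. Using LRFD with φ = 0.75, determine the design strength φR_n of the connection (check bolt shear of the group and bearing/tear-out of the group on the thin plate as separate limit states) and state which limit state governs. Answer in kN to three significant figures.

630 kN (bearing governs)

Bolt shear: A_b = π·24²/4 = 452.4 mm²; R_n = 469 × 452.4 × 5 × 1 / 1000 = 1061 kN → 0.75 × 1061 = 796 kN.
Bearing (1.2 l_c t F_u ≤ 2.4 d t F_u): upper limit = 2.4·24·8·410 / 1000 = 188.9 kN.
  Edge l_c = 35 − 27/2 = 21.5 → r_n = 84.62 kN; interior l_c = 75 − 27 = 48 → r_n = 188.9 kN.
  R_n,bearing = 1·84.62 + 4·188.9 = 840.3 kN → 0.75 × 840.3 = 630 kN.
Bearing governs: 630 kN.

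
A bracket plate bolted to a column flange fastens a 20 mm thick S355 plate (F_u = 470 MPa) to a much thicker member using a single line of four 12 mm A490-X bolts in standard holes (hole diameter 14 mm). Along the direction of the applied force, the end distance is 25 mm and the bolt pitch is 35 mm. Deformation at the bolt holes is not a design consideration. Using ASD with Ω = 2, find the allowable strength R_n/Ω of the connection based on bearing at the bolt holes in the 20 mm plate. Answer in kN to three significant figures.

571 kN

Per bolt r_n = 1.5 l_c t F_u ≤ 3.0 d t F_u; upper limit = 3.0 × 12 × 20 × 470 / 1000 = 338.4 kN.
Edge bolt: l_c = 25 − 14/2 = 18 mm → 1.5 × 18 × 20 × 470 / 1000 = 253.8 → r_n = 253.8 kN.
Interior bolts: l_c = 35 − 14 = 21 mm → 1.5 × 21 × 20 × 470 / 1000 = 296.1 → r_n = 296.1 kN.
R_n = 1 × 253.8 + 3 × 296.1 = 1142 kN.
Allowable strength R_n/Ω = 1142 / 2 = 571 kN.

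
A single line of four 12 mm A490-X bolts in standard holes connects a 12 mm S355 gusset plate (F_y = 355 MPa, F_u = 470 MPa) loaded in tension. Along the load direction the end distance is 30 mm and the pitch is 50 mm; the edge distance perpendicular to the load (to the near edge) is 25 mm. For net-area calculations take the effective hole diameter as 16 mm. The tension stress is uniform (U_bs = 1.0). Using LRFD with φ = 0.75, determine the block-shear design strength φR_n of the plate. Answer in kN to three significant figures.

Shear plane L_v = 30 + 3·50 = 180 mm; A_gv = 180 × 12 = 2160 mm².
A_nv = (180 − 3.5·16) × 12 = 1488 mm².
A_nt = (25 − 0.5·16) × 12 = 204 mm².
0.6 F_u A_nv = 419.6 kN; 0.6 F_y A_gv = 460.1 kN → shear rupture governs the shear term.
R_n = 419.6 + 1.0 × 470 × 204 / 1000 = 515.5 kN.
Design strength φR_n = 0.75 × 515.5 = 387 kN.

387 kN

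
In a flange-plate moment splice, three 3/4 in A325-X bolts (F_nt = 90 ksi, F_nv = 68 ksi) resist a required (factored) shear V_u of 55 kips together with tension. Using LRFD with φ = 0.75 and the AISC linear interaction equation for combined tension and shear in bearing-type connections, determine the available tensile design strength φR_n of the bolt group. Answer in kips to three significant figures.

43.5 kips

A_b = π·0.75²/4 = 0.4418 in²; f_rv = 55 / (3 × 0.4418) = 41.5 ksi.
F'_nt = 1.3 F_nt − (F_nt / φF_nv) f_rv = 1.3·90 − (90/(0.75·68))·41.5 = 43.77 ksi, capped at F_nt → F'_nt = 43.77 ksi.
R_n = F'_nt · A_b · n = 43.77 × 0.4418 × 3 = 58.01 kips.
Design strength φR_n = 0.75 × 58.01 = 43.5 kips.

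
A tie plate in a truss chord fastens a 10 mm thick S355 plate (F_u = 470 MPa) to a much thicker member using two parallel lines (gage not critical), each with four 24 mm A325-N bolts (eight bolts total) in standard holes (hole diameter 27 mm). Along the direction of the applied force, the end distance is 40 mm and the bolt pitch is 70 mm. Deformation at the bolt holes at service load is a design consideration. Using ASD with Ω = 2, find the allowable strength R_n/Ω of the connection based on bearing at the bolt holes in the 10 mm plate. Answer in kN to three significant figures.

Per bolt r_n = 1.2 l_c t F_u ≤ 2.4 d t F_u; upper limit = 2.4 × 24 × 10 × 470 / 1000 = 270.7 kN.
Edge bolt: l_c = 40 − 27/2 = 26.5 mm → 1.2 × 26.5 × 10 × 470 / 1000 = 149.5 → r_n = 149.5 kN.
Interior bolts: l_c = 70 − 27 = 43 mm → 1.2 × 43 × 10 × 470 / 1000 = 242.5 → r_n = 242.5 kN.
R_n = 2 × 149.5 + 6 × 242.5 = 1754 kN.
Allowable strength R_n/Ω = 1754 / 2 = 877 kN.

877 kN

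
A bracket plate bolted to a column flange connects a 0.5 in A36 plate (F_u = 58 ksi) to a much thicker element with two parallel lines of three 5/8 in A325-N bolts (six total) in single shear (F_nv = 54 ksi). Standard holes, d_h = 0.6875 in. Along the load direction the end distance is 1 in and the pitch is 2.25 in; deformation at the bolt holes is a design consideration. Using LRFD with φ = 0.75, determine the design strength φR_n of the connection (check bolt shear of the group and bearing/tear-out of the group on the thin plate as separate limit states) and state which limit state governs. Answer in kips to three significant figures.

74.6 kips (bolt shear governs)

Bolt shear: A_b = π·0.625²/4 = 0.3068 in²; R_n = 54 × 0.3068 × 6 × 1 = 99.4 kips → 0.75 × 99.4 = 74.6 kips.
Bearing (1.2 l_c t F_u ≤ 2.4 d t F_u): upper limit = 2.4·0.625·0.5·58 = 43.5 kips.
  Edge l_c = 1 − 0.6875/2 = 0.6562 → r_n = 22.84 kips; interior l_c = 2.25 − 0.6875 = 1.562 → r_n = 43.5 kips.
  R_n,bearing = 2·22.84 + 4·43.5 = 219.7 kips → 0.75 × 219.7 = 165 kips.
Bolt shear governs: 74.6 kips.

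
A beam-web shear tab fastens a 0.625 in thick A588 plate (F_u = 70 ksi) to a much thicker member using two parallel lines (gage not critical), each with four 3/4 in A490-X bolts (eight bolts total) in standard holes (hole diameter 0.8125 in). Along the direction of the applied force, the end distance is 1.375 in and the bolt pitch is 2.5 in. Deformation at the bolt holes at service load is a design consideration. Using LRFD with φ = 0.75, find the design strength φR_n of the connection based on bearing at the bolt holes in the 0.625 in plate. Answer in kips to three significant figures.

431 kips

Per bolt r_n = 1.2 l_c t F_u ≤ 2.4 d t F_u; upper limit = 2.4 × 0.75 × 0.625 × 70 = 78.75 kips.
Edge bolt: l_c = 1.375 − 0.8125/2 = 0.9688 in → 1.2 × 0.9688 × 0.625 × 70 = 50.86 → r_n = 50.86 kips.
Interior bolts: l_c = 2.5 − 0.8125 = 1.688 in → 1.2 × 1.688 × 0.625 × 70 = 88.59 → r_n = 78.75 kips.
R_n = 2 × 50.86 + 6 × 78.75 = 574.2 kips.
Design strength φR_n = 0.75 × 574.2 = 431 kips.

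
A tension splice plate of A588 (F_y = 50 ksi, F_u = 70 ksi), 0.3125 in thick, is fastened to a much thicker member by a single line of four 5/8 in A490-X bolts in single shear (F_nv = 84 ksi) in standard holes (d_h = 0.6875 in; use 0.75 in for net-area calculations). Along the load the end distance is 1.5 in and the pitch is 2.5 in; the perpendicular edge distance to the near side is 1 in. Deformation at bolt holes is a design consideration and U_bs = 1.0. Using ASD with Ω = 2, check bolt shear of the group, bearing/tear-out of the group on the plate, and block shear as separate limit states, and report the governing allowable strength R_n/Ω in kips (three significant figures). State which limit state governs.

48.7 kips (block shear governs)

Bolt shear: A_b = π·0.625²/4 = 0.3068 in²; R_n = 84 × 0.3068 × 4 × 1 = 103.1 kips → 103.1 / 2 = 51.5 kips.
Bearing: edge l_c = 1.156, r_n = 30.35 kips; interior l_c = 1.812, r_n = 32.81 kips; R_n = 30.35 + 3·32.81 = 128.8 kips → 64.4 kips.
Block shear: A_gv = 2.812, A_nv = 1.992, A_nt = 0.1953 in²; R_n = min(0.6F_uA_nv, 0.6F_yA_gv) + U_bs·F_u·A_nt = 97.34 kips → 48.7 kips.
Block shear governs: 48.7 kips.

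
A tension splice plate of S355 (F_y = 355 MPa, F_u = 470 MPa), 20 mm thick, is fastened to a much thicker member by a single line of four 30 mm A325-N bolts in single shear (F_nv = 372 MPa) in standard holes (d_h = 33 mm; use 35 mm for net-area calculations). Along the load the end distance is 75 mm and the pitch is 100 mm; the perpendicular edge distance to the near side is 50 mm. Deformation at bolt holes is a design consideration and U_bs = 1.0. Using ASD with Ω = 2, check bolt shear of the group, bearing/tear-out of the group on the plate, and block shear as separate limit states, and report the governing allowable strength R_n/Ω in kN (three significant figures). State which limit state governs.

526 kN (bolt shear governs)

Bolt shear: A_b = π·30²/4 = 706.9 mm²; R_n = 372 × 706.9 × 4 × 1 / 1000 = 1052 kN → 1052 / 2 = 526 kN.
Bearing: edge l_c = 58.5, r_n = 659.9 kN; interior l_c = 67, r_n = 676.8 kN; R_n = 659.9 + 3·676.8 = 2690 kN → 1350 kN.
Block shear: A_gv = 7500, A_nv = 5050, A_nt = 650 mm²; R_n = min(0.6F_uA_nv, 0.6F_yA_gv) + U_bs·F_u·A_nt = 1730 kN → 865 kN.
Bolt shear governs: 526 kN.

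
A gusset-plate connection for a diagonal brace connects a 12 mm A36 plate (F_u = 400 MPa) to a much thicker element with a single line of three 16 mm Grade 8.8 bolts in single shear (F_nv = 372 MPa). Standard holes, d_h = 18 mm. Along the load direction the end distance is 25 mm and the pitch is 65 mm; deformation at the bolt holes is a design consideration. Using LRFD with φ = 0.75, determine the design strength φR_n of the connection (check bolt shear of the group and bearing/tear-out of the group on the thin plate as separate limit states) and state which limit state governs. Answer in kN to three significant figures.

168 kN (bolt shear governs)

Bolt shear: A_b = π·16²/4 = 201.1 mm²; R_n = 372 × 201.1 × 3 × 1 / 1000 = 224.4 kN → 0.75 × 224.4 = 168 kN.
Bearing (1.2 l_c t F_u ≤ 2.4 d t F_u): upper limit = 2.4·16·12·400 / 1000 = 184.3 kN.
  Edge l_c = 25 − 18/2 = 16 → r_n = 92.16 kN; interior l_c = 65 − 18 = 47 → r_n = 184.3 kN.
  R_n,bearing = 1·92.16 + 2·184.3 = 460.8 kN → 0.75 × 460.8 = 346 kN.
Bolt shear governs: 168 kN.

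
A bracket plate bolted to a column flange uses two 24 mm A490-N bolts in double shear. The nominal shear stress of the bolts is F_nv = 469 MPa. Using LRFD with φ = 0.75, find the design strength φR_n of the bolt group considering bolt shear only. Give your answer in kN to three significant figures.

A_b = π × 24² / 4 = 452.4 mm².
R_n = F_nv · A_b · n · n_s = 469 × 452.4 × 2 × 2 / 1000 = 848.7 kN.
Design strength φR_n = 0.75 × 848.7 = 637 kN.

637 kN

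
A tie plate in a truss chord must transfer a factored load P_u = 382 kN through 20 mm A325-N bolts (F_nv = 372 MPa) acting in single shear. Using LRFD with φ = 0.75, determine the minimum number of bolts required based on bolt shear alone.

5 bolts

A_b = π·20²/4 = 314.2 mm².
Per-bolt design strength φR_n = 0.75 × 372 × 314.2 × 1 / 1000 = 87.65 kN.
n ≥ 382 / 87.65 = 4.358 → use 5 bolts.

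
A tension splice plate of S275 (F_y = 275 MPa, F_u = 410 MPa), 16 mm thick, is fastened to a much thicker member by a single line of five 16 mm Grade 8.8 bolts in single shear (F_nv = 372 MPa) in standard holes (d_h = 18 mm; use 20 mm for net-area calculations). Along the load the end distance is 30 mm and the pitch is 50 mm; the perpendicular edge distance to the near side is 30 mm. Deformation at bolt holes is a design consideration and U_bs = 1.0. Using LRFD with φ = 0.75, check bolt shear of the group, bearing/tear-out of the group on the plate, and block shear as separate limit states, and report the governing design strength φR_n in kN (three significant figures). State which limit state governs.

280 kN (bolt shear governs)

Bolt shear: A_b = π·16²/4 = 201.1 mm²; R_n = 372 × 201.1 × 5 × 1 / 1000 = 374 kN → 0.75 × 374 = 280 kN.
Bearing: edge l_c = 21, r_n = 165.3 kN; interior l_c = 32, r_n = 251.9 kN; R_n = 165.3 + 4·251.9 = 1173 kN → 880 kN.
Block shear: A_gv = 3680, A_nv = 2240, A_nt = 320 mm²; R_n = min(0.6F_uA_nv, 0.6F_yA_gv) + U_bs·F_u·A_nt = 682.2 kN → 512 kN.
Bolt shear governs: 280 kN.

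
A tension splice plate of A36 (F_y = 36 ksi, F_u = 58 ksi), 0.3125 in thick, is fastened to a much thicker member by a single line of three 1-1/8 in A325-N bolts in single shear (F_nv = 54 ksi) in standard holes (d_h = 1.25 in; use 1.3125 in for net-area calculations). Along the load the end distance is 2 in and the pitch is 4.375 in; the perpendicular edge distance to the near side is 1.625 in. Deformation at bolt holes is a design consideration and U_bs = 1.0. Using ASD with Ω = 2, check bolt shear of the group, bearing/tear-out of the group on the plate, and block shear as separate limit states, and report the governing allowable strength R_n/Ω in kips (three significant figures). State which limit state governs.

45.1 kips (block shear governs)

Bolt shear: A_b = π·1.125²/4 = 0.994 in²; R_n = 54 × 0.994 × 3 × 1 = 161 kips → 161 / 2 = 80.5 kips.
Bearing: edge l_c = 1.375, r_n = 29.91 kips; interior l_c = 3.125, r_n = 48.94 kips; R_n = 29.91 + 2·48.94 = 127.8 kips → 63.9 kips.
Block shear: A_gv = 3.359, A_nv = 2.334, A_nt = 0.3027 in²; R_n = min(0.6F_uA_nv, 0.6F_yA_gv) + U_bs·F_u·A_nt = 90.12 kips → 45.1 kips.
Block shear governs: 45.1 kips.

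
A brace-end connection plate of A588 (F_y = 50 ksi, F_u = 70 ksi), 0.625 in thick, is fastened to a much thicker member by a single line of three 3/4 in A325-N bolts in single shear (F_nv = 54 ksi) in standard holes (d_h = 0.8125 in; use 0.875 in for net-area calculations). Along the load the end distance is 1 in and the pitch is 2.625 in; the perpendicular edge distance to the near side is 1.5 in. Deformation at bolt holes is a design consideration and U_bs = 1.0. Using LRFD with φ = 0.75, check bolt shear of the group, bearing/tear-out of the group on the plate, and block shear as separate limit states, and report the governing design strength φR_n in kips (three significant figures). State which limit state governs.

53.7 kips (bolt shear governs)

Bolt shear: A_b = π·0.75²/4 = 0.4418 in²; R_n = 54 × 0.4418 × 3 × 1 = 71.57 kips → 0.75 × 71.57 = 53.7 kips.
Bearing: edge l_c = 0.5938, r_n = 31.17 kips; interior l_c = 1.812, r_n = 78.75 kips; R_n = 31.17 + 2·78.75 = 188.7 kips → 142 kips.
Block shear: A_gv = 3.906, A_nv = 2.539, A_nt = 0.6641 in²; R_n = min(0.6F_uA_nv, 0.6F_yA_gv) + U_bs·F_u·A_nt = 153.1 kips → 115 kips.
Bolt shear governs: 53.7 kips.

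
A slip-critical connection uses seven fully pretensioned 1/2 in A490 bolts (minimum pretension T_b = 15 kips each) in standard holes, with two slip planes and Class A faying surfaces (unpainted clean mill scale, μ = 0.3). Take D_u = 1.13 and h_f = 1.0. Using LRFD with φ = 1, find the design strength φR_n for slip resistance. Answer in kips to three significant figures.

71.2 kips

R_n = μ · D_u · h_f · T_b · n_s · n_b = 0.3 × 1.13 × 1.0 × 15 × 2 × 7 = 71.19 kips.
Design strength φR_n = 1 × 71.19 = 71.2 kips.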